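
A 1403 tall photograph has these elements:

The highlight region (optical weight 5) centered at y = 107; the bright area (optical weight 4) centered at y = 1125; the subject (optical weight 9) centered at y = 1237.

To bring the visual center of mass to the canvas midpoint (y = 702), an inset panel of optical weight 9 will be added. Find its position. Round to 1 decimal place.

New total weight: (5 + 4 + 9) + 9 = 27.
y: target moment 27×702 = 18954; current 5·107 + 4·1125 + 9·1237 = 16168; the inset panel supplies 2786, so y = 2786/9 ≈ 309.56.

y ≈ 309.6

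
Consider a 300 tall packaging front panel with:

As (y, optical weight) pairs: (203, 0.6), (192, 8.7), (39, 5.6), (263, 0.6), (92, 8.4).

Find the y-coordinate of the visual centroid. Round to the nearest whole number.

Weights sum to 0.6 + 8.7 + 5.6 + 0.6 + 8.4 = 23.9.
y-moment: 0.6·203 + 8.7·192 + 5.6·39 + 0.6·263 + 8.4·92 = 2941.2; centroid 2941.2/23.9 ≈ 123.06.

y ≈ 123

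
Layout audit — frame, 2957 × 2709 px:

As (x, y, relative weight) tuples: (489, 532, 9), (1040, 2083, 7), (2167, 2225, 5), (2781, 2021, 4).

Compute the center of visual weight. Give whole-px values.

Σw = 9 + 7 + 5 + 4 = 25.
x: (9·489 + 7·1040 + 5·2167 + 4·2781) / 25 = 33640 / 25 ≈ 1345.60
y: (9·532 + 7·2083 + 5·2225 + 4·2021) / 25 = 38578 / 25 ≈ 1543.12

(1346, 1543)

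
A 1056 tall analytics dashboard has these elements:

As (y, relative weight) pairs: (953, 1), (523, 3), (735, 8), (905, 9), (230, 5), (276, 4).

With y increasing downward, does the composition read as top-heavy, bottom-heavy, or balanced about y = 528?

bottom-heavy

Total weight = 1 + 3 + 8 + 9 + 5 + 4 = 30.
y-moment: 1·953 + 3·523 + 8·735 + 9·905 + 5·230 + 4·276 = 18801; centroid 18801/30 ≈ 626.70.
626.7 vs midline 528 → bottom-heavy.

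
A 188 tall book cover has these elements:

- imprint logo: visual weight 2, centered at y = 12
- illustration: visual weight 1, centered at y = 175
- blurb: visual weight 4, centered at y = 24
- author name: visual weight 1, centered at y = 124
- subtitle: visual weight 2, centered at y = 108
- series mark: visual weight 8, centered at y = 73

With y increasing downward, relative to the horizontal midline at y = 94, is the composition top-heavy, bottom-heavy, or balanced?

Total weight = 2 + 1 + 4 + 1 + 2 + 8 = 18.
y: moment 1219 / weight 18 ≈ 67.72
67.7 lies above (smaller y than) the midline 94, so the layout is top-heavy.

top-heavy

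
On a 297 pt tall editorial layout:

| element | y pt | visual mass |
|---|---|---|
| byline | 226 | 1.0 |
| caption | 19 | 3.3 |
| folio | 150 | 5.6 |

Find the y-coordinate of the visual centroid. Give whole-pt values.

Σw = 1.0 + 3.3 + 5.6 = 9.9.
y: (1.0·226 + 3.3·19 + 5.6·150) / 9.9 = 1128.7 / 9.9 ≈ 114.01

y ≈ 114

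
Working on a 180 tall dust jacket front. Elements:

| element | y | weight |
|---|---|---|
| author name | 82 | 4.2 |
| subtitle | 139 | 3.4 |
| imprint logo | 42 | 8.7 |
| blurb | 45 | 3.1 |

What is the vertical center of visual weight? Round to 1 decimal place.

Σw = 4.2 + 3.4 + 8.7 + 3.1 = 19.4.
y-moment: 4.2·82 + 3.4·139 + 8.7·42 + 3.1·45 = 1321.9; centroid 1321.9/19.4 ≈ 68.14.

y ≈ 68.1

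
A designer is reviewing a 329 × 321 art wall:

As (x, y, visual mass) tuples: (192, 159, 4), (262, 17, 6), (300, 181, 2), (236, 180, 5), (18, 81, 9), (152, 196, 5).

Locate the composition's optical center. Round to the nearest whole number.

(163, 120)

Σw = 4 + 6 + 2 + 5 + 9 + 5 = 31.
x: moment 5042 / weight 31 ≈ 162.65
y: moment 3709 / weight 31 ≈ 119.65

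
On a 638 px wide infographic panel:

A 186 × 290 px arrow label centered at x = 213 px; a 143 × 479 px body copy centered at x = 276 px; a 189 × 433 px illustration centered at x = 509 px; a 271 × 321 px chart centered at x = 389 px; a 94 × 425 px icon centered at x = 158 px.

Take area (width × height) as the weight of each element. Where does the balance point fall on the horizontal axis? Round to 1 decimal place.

Areas → weights: arrow label 186·290 = 53940, body copy 143·479 = 68497, illustration 189·433 = 81837, chart 271·321 = 86991, icon 94·425 = 39950; Σw = 331215.
x-moment: 53940·213 + 68497·276 + 81837·509 + 86991·389 + 39950·158 = 112201024; centroid 112201024/331215 ≈ 338.76.

x ≈ 338.8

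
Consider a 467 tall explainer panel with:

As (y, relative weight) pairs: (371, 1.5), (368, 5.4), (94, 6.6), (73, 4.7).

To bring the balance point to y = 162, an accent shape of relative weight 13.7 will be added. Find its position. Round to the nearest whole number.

After adding the accent shape, total weight = 1.5 + 5.4 + 6.6 + 4.7 + 13.7 = 31.9.
Along y: (3507.2 + 13.7·y) / 31.9 = 162 (existing moment 1.5·371 + 5.4·368 + 6.6·94 + 4.7·73 = 3507.2) ⇒ y = (5167.8 − 3507.2) / 13.7 ≈ 121.21.

y ≈ 121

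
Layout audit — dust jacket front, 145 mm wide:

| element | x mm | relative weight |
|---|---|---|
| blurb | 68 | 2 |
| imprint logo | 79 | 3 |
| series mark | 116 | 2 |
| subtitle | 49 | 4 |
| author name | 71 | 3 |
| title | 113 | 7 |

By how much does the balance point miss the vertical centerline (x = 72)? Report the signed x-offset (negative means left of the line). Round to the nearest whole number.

≈ 14 mm

Σw = 2 + 3 + 2 + 4 + 3 + 7 = 21.
Σw·x = 2·68 + 3·79 + 2·116 + 4·49 + 3·71 + 7·113 = 1805, so x̄ = 1805/21 ≈ 85.95.
Offset from x = 72: 85.95 − 72 ≈ 13.95.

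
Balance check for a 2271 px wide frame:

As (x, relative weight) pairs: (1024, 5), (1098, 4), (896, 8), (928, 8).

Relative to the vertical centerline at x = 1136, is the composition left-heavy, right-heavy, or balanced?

left-heavy

Σw = 5 + 4 + 8 + 8 = 25.
x-moment: 5·1024 + 4·1098 + 8·896 + 8·928 = 24104; centroid 24104/25 ≈ 964.16.
964.2 lies left of the midline 1136, so the layout is left-heavy.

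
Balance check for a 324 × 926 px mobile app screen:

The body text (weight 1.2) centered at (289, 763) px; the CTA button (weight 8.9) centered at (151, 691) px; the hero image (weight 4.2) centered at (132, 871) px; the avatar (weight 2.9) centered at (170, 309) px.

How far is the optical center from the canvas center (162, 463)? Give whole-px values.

Total weight = 1.2 + 8.9 + 4.2 + 2.9 = 17.2.
Σw·x = 1.2·289 + 8.9·151 + 4.2·132 + 2.9·170 = 2738.1, so x̄ = 2738.1/17.2 ≈ 159.19.
Σw·y = 1.2·763 + 8.9·691 + 4.2·871 + 2.9·309 = 11619.8, so ȳ = 11619.8/17.2 ≈ 675.57.
Relative to (162, 463): Δ = (-2.81, 212.57); |Δ| = √(-2.81² + 212.57²) ≈ 212.59.

≈ 213 px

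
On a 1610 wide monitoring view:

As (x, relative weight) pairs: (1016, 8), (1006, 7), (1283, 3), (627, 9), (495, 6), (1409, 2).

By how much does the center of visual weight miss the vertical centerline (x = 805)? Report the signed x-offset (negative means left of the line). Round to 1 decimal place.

≈ 65.0

Weights sum to 8 + 7 + 3 + 9 + 6 + 2 = 35.
x-moment: 8·1016 + 7·1006 + 3·1283 + 9·627 + 6·495 + 2·1409 = 30450; centroid 30450/35 ≈ 870.00.
Against x = 805, that's 870.00 − 805 = 65.00.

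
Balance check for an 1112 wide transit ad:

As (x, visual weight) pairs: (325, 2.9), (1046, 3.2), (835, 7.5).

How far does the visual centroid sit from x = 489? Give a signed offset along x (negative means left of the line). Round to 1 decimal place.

Weights sum to 2.9 + 3.2 + 7.5 = 13.6.
x-moment: 2.9·325 + 3.2·1046 + 7.5·835 = 10552.2; centroid 10552.2/13.6 ≈ 775.90.
Against x = 489, that's 775.90 − 489 = 286.90.

≈ 286.9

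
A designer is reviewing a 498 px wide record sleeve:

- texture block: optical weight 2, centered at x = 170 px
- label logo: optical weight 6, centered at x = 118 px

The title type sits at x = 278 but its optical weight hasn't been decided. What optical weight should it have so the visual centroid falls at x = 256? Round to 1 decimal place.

w ≈ 45.5

Fixed elements: Σw = 2 + 6 = 8, Σw·x = 2·170 + 6·118 = 1048.
Balance at x = 256 requires (1048 + w·278) / (8 + w) = 256.
Rearranging, w·(278 − 256) = 256·8 − 1048 = 1000, so w ≈ 1000/22 = 45.45.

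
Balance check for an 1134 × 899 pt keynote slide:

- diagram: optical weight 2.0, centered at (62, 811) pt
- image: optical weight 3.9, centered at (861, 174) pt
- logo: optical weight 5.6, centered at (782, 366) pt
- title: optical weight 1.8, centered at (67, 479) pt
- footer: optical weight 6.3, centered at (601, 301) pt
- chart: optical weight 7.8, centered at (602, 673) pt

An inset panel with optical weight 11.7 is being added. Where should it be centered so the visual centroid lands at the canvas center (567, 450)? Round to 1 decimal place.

(487.7, 447.6)

With the inset panel, Σw becomes 2.0 + 3.9 + 5.6 + 1.8 + 6.3 + 7.8 + 11.7 = 39.1.
Along x: (16463.6 + 11.7·x) / 39.1 = 567 (existing moment 2.0·62 + 3.9·861 + 5.6·782 + 1.8·67 + 6.3·601 + 7.8·602 = 16463.6) ⇒ x = (22169.7 − 16463.6) / 11.7 ≈ 487.70.
Along y: (12358.1 + 11.7·y) / 39.1 = 450 (existing moment 2.0·811 + 3.9·174 + 5.6·366 + 1.8·479 + 6.3·301 + 7.8·673 = 12358.1) ⇒ y = (17595.0 − 12358.1) / 11.7 ≈ 447.60.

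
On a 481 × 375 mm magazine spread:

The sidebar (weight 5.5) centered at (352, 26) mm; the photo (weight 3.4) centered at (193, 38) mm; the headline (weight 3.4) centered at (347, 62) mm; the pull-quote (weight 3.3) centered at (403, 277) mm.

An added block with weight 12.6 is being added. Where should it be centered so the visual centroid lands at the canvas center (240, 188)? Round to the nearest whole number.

(132, 310)

After adding the added block, total weight = 5.5 + 3.4 + 3.4 + 3.3 + 12.6 = 28.2.
Along x: (5101.9 + 12.6·x) / 28.2 = 240 (existing moment 5.5·352 + 3.4·193 + 3.4·347 + 3.3·403 = 5101.9) ⇒ x = (6768.0 − 5101.9) / 12.6 ≈ 132.23.
Along y: (1397.1 + 12.6·y) / 28.2 = 188 (existing moment 5.5·26 + 3.4·38 + 3.4·62 + 3.3·277 = 1397.1) ⇒ y = (5301.6 − 1397.1) / 12.6 ≈ 309.88.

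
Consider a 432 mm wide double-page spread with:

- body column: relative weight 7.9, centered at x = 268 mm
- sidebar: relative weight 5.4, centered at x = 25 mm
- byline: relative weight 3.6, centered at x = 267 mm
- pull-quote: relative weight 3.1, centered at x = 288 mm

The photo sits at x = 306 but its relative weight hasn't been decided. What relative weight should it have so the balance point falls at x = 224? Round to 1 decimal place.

Existing Σw = 20.0 (7.9 + 5.4 + 3.6 + 3.1); existing moment 7.9·268 + 5.4·25 + 3.6·267 + 3.1·288 = 4106.2.
Balance at x = 224 requires (4106.2 + w·306) / (20.0 + w) = 224.
Rearranging, w·(306 − 224) = 224·20.0 − 4106.2 = 373.8, so w ≈ 373.8/82 = 4.56.

w ≈ 4.6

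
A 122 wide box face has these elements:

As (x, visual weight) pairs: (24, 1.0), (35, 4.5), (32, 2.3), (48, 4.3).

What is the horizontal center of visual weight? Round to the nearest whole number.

Σw = 1.0 + 4.5 + 2.3 + 4.3 = 12.1.
Σw·x = 1.0·24 + 4.5·35 + 2.3·32 + 4.3·48 = 461.5, so x̄ = 461.5/12.1 ≈ 38.14.

x ≈ 38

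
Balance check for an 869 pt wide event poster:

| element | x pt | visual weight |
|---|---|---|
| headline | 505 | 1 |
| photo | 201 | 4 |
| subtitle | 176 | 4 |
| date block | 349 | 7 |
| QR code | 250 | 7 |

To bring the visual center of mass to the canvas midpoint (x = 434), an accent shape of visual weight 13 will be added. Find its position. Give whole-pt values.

x ≈ 724

New total weight: (1 + 4 + 4 + 7 + 7) + 13 = 36.
x: need Σw·x = 36·434 = 15624. Existing = 1·505 + 4·201 + 4·176 + 7·349 + 7·250 = 6206. Remainder 9418 / 13 ≈ 724.46.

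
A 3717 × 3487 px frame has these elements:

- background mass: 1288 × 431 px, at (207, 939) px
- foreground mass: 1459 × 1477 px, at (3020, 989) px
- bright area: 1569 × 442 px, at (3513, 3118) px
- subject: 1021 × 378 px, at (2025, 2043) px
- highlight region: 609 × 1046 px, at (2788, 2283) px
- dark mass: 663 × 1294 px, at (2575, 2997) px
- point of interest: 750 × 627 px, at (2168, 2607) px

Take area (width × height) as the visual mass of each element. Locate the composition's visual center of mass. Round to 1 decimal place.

Areas → weights: background mass 1288·431 = 555128, foreground mass 1459·1477 = 2154943, bright area 1569·442 = 693498, subject 1021·378 = 385938, highlight region 609·1046 = 637014, dark mass 663·1294 = 857922, point of interest 750·627 = 470250; Σw = 5754693.
Σw·x = 555128·207 + 2154943·3020 + 693498·3513 + 385938·2025 + 637014·2788 + 857922·2575 + 470250·2168 = 14845268462, so x̄ = 14845268462/5754693 ≈ 2579.68.
Σw·y = 555128·939 + 2154943·989 + 693498·3118 + 385938·2043 + 637014·2283 + 857922·2997 + 470250·2607 = 10854738863, so ȳ = 10854738863/5754693 ≈ 1886.24.

(2579.7, 1886.2)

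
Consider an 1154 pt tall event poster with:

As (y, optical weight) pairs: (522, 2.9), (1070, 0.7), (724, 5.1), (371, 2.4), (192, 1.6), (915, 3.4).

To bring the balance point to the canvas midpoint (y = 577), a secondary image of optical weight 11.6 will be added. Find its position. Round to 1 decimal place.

After adding the secondary image, total weight = 2.9 + 0.7 + 5.1 + 2.4 + 1.6 + 3.4 + 11.6 = 27.7.
y: need Σw·y = 27.7·577 = 15982.9. Existing = 2.9·522 + 0.7·1070 + 5.1·724 + 2.4·371 + 1.6·192 + 3.4·915 = 10263.8. Remainder 5719.1 / 11.6 ≈ 493.03.

y ≈ 493.0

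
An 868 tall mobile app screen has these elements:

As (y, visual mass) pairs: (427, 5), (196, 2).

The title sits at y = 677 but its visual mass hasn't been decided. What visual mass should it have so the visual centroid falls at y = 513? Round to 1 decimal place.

Known weights sum to 5 + 2 = 7; their moment is 5·427 + 2·196 = 2527.
For the centroid to hit 513: (2527 + w·677) / (7 + w) = 513.
So w = (513·7 − 2527)/(677 − 513) = 1064/164 ≈ 6.49.

w ≈ 6.5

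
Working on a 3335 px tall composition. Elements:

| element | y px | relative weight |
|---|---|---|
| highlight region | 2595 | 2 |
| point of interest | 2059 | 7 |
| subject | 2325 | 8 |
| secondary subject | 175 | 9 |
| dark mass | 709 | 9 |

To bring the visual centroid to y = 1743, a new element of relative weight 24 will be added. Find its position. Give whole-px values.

y ≈ 2362

With the new element, Σw becomes 2 + 7 + 8 + 9 + 9 + 24 = 59.
y: target moment 59×1743 = 102837; current 2·2595 + 7·2059 + 8·2325 + 9·175 + 9·709 = 46159; the new element supplies 56678, so y = 56678/24 ≈ 2361.58.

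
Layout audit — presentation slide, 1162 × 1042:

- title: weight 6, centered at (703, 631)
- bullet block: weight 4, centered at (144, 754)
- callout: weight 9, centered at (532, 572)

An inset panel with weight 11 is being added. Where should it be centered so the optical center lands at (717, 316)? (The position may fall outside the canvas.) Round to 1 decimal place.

New total weight: (6 + 4 + 9) + 11 = 30.
x: need Σw·x = 30·717 = 21510. Existing = 6·703 + 4·144 + 9·532 = 9582. Remainder 11928 / 11 ≈ 1084.36.
y: need Σw·y = 30·316 = 9480. Existing = 6·631 + 4·754 + 9·572 = 11950. Remainder -2470 / 11 ≈ -224.55.

(1084.4, -224.5)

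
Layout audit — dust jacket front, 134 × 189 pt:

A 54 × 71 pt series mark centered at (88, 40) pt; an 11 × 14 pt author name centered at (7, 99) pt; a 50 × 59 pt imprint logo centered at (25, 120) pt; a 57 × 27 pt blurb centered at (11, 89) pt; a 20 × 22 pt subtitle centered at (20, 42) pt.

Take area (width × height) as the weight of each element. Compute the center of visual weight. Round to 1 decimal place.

Areas: series mark 54·71 = 3834, author name 11·14 = 154, imprint logo 50·59 = 2950, blurb 57·27 = 1539, subtitle 20·22 = 440. Total weight = 8917.
Σw·x = 3834·88 + 154·7 + 2950·25 + 1539·11 + 440·20 = 437949, so x̄ = 437949/8917 ≈ 49.11.
Σw·y = 3834·40 + 154·99 + 2950·120 + 1539·89 + 440·42 = 678057, so ȳ = 678057/8917 ≈ 76.04.

(49.1, 76.0)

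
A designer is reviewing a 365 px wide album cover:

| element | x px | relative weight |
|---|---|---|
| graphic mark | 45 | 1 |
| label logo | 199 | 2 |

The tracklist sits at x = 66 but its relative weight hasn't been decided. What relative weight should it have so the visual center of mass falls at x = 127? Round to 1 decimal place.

w ≈ 1.0

Fixed elements: Σw = 1 + 2 = 3, Σw·x = 1·45 + 2·199 = 443.
Set Σw·x/Σw = 127: (443 + 66w) = 127·(3 + w).
So w = (127·3 − 443)/(66 − 127) = -62/-61 ≈ 1.02.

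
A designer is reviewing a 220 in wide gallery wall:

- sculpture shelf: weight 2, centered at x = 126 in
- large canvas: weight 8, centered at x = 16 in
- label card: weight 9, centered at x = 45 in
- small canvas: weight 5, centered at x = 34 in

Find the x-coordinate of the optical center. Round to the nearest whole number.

x ≈ 40

Weights sum to 2 + 8 + 9 + 5 = 24.
x-moment: 2·126 + 8·16 + 9·45 + 5·34 = 955; centroid 955/24 ≈ 39.79.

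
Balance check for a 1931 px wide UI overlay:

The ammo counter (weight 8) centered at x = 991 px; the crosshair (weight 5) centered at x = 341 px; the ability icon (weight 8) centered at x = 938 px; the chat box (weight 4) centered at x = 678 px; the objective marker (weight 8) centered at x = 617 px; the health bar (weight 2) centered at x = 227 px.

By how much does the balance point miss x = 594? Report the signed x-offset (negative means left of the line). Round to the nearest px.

Σw = 8 + 5 + 8 + 4 + 8 + 2 = 35.
Σw·x = 25239; x̄ = 25239/35 ≈ 721.11.
Offset from x = 594: 721.11 − 594 ≈ 127.11.

≈ 127 px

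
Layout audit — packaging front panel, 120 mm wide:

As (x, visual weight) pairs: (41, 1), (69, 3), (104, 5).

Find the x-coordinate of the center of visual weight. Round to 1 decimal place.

Weights sum to 1 + 3 + 5 = 9.
Σw·x = 1·41 + 3·69 + 5·104 = 768, so x̄ = 768/9 ≈ 85.33.

x ≈ 85.3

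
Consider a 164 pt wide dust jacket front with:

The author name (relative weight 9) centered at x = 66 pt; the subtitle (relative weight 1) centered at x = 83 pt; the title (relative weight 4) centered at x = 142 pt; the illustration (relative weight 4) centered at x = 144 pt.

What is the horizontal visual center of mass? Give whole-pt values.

Total weight = 9 + 1 + 4 + 4 = 18.
Σw·x = 9·66 + 1·83 + 4·142 + 4·144 = 1821, so x̄ = 1821/18 ≈ 101.17.

x ≈ 101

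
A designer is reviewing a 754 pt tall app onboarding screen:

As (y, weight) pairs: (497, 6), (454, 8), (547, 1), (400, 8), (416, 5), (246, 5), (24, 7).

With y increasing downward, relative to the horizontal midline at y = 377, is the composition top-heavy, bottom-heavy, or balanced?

top-heavy

Total weight = 6 + 8 + 1 + 8 + 5 + 5 + 7 = 40.
Σw·y = 6·497 + 8·454 + 1·547 + 8·400 + 5·416 + 5·246 + 7·24 = 13839, so ȳ = 13839/40 ≈ 345.98.
Since 346.0 is above (smaller y than) 377, the composition reads top-heavy.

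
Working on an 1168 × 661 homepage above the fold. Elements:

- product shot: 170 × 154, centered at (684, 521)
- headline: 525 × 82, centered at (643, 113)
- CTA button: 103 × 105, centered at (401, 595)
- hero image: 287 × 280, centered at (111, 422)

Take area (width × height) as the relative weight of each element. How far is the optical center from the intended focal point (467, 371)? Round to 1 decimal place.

Areas: product shot 170·154 = 26180, headline 525·82 = 43050, CTA button 103·105 = 10815, hero image 287·280 = 80360. Total weight = 160405.
x-moment: 26180·684 + 43050·643 + 10815·401 + 80360·111 = 58845045; centroid 58845045/160405 ≈ 366.85.
y-moment: 26180·521 + 43050·113 + 10815·595 + 80360·422 = 58851275; centroid 58851275/160405 ≈ 366.89.
Relative to (467, 371): Δ = (-100.15, -4.11); |Δ| = √(-100.15² + -4.11²) ≈ 100.23.

≈ 100.2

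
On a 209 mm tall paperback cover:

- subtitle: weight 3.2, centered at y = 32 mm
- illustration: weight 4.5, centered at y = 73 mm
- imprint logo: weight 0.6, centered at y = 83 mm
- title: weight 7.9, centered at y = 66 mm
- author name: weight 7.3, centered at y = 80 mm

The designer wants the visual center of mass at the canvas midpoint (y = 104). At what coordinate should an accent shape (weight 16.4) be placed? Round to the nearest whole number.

y ≈ 156

With the accent shape, Σw becomes 3.2 + 4.5 + 0.6 + 7.9 + 7.3 + 16.4 = 39.9.
y: need Σw·y = 39.9·104 = 4149.6. Existing = 3.2·32 + 4.5·73 + 0.6·83 + 7.9·66 + 7.3·80 = 1586.1. Remainder 2563.5 / 16.4 ≈ 156.31.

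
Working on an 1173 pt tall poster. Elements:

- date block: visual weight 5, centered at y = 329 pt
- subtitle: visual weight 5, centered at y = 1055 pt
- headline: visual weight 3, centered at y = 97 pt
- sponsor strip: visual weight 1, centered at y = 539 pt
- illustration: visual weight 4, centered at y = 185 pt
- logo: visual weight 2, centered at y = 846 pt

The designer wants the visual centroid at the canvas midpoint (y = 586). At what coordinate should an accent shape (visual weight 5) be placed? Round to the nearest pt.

y ≈ 894

After adding the accent shape, total weight = 5 + 5 + 3 + 1 + 4 + 2 + 5 = 25.
y: need Σw·y = 25·586 = 14650. Existing = 5·329 + 5·1055 + 3·97 + 1·539 + 4·185 + 2·846 = 10182. Remainder 4468 / 5 ≈ 893.60.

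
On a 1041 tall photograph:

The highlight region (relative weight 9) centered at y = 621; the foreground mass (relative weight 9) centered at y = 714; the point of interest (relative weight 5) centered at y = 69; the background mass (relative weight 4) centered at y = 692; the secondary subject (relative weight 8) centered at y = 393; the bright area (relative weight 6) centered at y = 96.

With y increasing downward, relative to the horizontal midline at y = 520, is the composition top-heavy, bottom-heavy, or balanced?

Total weight = 9 + 9 + 5 + 4 + 8 + 6 = 41.
y: (9·621 + 9·714 + 5·69 + 4·692 + 8·393 + 6·96) / 41 = 18848 / 41 ≈ 459.71
Since 459.7 is above (smaller y than) 520, the composition reads top-heavy.

top-heavy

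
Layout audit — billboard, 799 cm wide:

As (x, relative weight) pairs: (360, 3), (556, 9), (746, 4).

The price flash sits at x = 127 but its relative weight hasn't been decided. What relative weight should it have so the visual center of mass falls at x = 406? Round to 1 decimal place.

Existing Σw = 16 (3 + 9 + 4); existing moment 3·360 + 9·556 + 4·746 = 9068.
Set Σw·x/Σw = 406: (9068 + 127w) = 406·(16 + w).
So w = (406·16 − 9068)/(127 − 406) = -2572/-279 ≈ 9.22.

w ≈ 9.2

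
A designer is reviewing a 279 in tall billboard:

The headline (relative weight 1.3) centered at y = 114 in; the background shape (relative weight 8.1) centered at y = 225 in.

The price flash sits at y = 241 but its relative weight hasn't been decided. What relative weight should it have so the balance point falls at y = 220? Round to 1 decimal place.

w ≈ 4.6

Known weights sum to 1.3 + 8.1 = 9.4; their moment is 1.3·114 + 8.1·225 = 1970.7.
Set Σw·y/Σw = 220: (1970.7 + 241w) = 220·(9.4 + w).
Rearranging, w·(241 − 220) = 220·9.4 − 1970.7 = 97.3, so w ≈ 97.3/21 = 4.63.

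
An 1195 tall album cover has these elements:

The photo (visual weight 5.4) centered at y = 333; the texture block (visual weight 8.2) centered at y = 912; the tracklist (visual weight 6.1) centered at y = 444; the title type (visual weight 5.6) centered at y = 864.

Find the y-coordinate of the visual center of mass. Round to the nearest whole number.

y ≈ 665

Σw = 5.4 + 8.2 + 6.1 + 5.6 = 25.3.
y: (5.4·333 + 8.2·912 + 6.1·444 + 5.6·864) / 25.3 = 16823.4 / 25.3 ≈ 664.96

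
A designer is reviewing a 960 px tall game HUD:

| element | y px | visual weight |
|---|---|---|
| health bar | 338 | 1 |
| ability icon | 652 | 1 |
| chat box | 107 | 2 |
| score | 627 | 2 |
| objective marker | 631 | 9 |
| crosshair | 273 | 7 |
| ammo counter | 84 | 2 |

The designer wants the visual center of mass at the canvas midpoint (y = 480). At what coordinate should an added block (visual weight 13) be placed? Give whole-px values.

y ≈ 580

New total weight: (1 + 1 + 2 + 2 + 9 + 7 + 2) + 13 = 37.
y: need Σw·y = 37·480 = 17760. Existing = 1·338 + 1·652 + 2·107 + 2·627 + 9·631 + 7·273 + 2·84 = 10216. Remainder 7544 / 13 ≈ 580.31.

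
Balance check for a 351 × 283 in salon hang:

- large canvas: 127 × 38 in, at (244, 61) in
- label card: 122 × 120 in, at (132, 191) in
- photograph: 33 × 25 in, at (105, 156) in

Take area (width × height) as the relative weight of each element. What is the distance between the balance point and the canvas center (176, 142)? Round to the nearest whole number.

≈ 25 in

Areas → weights: large canvas 127·38 = 4826, label card 122·120 = 14640, photograph 33·25 = 825; Σw = 20291.
x: (4826·244 + 14640·132 + 825·105) / 20291 = 3196649 / 20291 ≈ 157.54
y: (4826·61 + 14640·191 + 825·156) / 20291 = 3219326 / 20291 ≈ 158.66
Relative to (176, 142): Δ = (-18.46, 16.66); |Δ| = √(-18.46² + 16.66²) ≈ 24.86.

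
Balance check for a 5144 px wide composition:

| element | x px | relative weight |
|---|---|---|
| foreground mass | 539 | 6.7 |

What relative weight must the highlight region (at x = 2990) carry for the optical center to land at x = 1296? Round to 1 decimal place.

The single fixed element contributes weight 6.7, moment 6.7·539 = 3611.3.
Set Σw·x/Σw = 1296: (3611.3 + 2990w) = 1296·(6.7 + w).
So w = (1296·6.7 − 3611.3)/(2990 − 1296) = 5071.9/1694 ≈ 2.99.

w ≈ 3.0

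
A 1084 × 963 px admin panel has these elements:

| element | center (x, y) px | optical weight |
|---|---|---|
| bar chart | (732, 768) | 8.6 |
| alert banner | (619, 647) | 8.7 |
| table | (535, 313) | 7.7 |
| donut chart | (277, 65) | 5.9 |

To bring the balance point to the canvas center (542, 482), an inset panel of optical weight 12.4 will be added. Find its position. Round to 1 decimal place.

(486.6, 471.2)

After adding the inset panel, total weight = 8.6 + 8.7 + 7.7 + 5.9 + 12.4 = 43.3.
Along x: (17434.3 + 12.4·x) / 43.3 = 542 (existing moment 8.6·732 + 8.7·619 + 7.7·535 + 5.9·277 = 17434.3) ⇒ x = (23468.6 − 17434.3) / 12.4 ≈ 486.64.
Along y: (15027.3 + 12.4·y) / 43.3 = 482 (existing moment 8.6·768 + 8.7·647 + 7.7·313 + 5.9·65 = 15027.3) ⇒ y = (20870.6 − 15027.3) / 12.4 ≈ 471.23.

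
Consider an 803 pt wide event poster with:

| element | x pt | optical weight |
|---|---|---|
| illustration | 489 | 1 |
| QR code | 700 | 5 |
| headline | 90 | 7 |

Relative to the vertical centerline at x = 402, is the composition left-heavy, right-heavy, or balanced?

left-heavy

Σw = 1 + 5 + 7 = 13.
x-moment: 1·489 + 5·700 + 7·90 = 4619; centroid 4619/13 ≈ 355.31.
Since 355.3 is left of 402, the composition reads left-heavy.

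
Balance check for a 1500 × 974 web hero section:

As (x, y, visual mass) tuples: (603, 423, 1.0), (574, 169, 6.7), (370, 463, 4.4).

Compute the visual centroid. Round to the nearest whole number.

(502, 297)

Σw = 1.0 + 6.7 + 4.4 = 12.1.
x-moment: 1.0·603 + 6.7·574 + 4.4·370 = 6076.8; centroid 6076.8/12.1 ≈ 502.21.
y-moment: 1.0·423 + 6.7·169 + 4.4·463 = 3592.5; centroid 3592.5/12.1 ≈ 296.90.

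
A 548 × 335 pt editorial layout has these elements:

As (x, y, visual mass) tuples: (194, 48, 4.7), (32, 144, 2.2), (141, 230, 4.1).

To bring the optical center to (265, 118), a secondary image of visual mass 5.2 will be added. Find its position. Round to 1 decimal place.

(525.5, 82.0)

After adding the secondary image, total weight = 4.7 + 2.2 + 4.1 + 5.2 = 16.2.
x: need Σw·x = 16.2·265 = 4293.0. Existing = 4.7·194 + 2.2·32 + 4.1·141 = 1560.3. Remainder 2732.7 / 5.2 ≈ 525.52.
y: need Σw·y = 16.2·118 = 1911.6. Existing = 4.7·48 + 2.2·144 + 4.1·230 = 1485.4. Remainder 426.2 / 5.2 ≈ 81.96.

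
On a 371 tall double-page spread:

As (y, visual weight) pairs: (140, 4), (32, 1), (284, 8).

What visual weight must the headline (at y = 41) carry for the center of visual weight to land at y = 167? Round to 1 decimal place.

w ≈ 5.5

Existing Σw = 13 (4 + 1 + 8); existing moment 4·140 + 1·32 + 8·284 = 2864.
For the centroid to hit 167: (2864 + w·41) / (13 + w) = 167.
Solving: w = (167·13 − 2864) / (41 − 167) = -693 / -126 ≈ 5.50.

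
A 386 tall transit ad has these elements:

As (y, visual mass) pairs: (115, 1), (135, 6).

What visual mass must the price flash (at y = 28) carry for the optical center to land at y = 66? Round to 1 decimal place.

w ≈ 12.2

Known weights sum to 1 + 6 = 7; their moment is 1·115 + 6·135 = 925.
For the centroid to hit 66: (925 + w·28) / (7 + w) = 66.
Solving: w = (66·7 − 925) / (28 − 66) = -463 / -38 ≈ 12.18.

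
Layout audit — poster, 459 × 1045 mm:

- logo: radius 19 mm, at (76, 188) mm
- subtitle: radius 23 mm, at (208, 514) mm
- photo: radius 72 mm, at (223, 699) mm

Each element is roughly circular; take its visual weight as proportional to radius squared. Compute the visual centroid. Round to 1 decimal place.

r² weights: logo 19² = 361, subtitle 23² = 529, photo 72² = 5184. Total = 6074.
x-moment: 361·76 + 529·208 + 5184·223 = 1293500; centroid 1293500/6074 ≈ 212.96.
y-moment: 361·188 + 529·514 + 5184·699 = 3963390; centroid 3963390/6074 ≈ 652.52.

(213.0, 652.5)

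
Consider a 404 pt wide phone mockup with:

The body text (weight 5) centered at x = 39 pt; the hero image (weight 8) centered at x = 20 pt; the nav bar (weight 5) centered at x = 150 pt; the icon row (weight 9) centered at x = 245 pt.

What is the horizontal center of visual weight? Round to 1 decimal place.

x ≈ 122.6

Total weight = 5 + 8 + 5 + 9 = 27.
x: (5·39 + 8·20 + 5·150 + 9·245) / 27 = 3310 / 27 ≈ 122.59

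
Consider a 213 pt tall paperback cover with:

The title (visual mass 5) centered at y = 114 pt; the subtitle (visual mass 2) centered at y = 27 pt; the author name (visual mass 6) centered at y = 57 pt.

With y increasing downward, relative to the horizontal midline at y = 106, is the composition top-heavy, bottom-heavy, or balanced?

top-heavy

Σw = 5 + 2 + 6 = 13.
y: (5·114 + 2·27 + 6·57) / 13 = 966 / 13 ≈ 74.31
74.3 vs midline 106 → top-heavy.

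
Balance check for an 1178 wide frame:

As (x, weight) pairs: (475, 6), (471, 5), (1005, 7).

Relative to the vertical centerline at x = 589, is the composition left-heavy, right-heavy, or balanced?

Total weight = 6 + 5 + 7 = 18.
Σw·x = 6·475 + 5·471 + 7·1005 = 12240, so x̄ = 12240/18 ≈ 680.00.
680.0 vs midline 589 → right-heavy.

right-heavy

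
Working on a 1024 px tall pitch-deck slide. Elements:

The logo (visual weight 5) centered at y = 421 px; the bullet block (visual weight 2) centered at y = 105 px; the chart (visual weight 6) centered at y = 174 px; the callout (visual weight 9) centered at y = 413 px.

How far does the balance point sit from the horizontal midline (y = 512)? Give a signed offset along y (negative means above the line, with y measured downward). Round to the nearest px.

≈ -190 px

Total weight = 5 + 2 + 6 + 9 = 22.
y-moment: 5·421 + 2·105 + 6·174 + 9·413 = 7076; centroid 7076/22 ≈ 321.64.
Difference: 321.64 − 512 ≈ -190.36.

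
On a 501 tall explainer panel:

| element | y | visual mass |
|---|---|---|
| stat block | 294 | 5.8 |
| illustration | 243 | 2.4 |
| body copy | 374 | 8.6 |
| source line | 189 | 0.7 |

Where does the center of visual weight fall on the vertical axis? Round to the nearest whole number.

y ≈ 322

Σw = 5.8 + 2.4 + 8.6 + 0.7 = 17.5.
y-moment: 5.8·294 + 2.4·243 + 8.6·374 + 0.7·189 = 5637.1; centroid 5637.1/17.5 ≈ 322.12.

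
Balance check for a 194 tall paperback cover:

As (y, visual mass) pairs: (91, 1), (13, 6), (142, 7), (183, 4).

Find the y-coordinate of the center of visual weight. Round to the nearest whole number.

y ≈ 105

Total weight = 1 + 6 + 7 + 4 = 18.
Σw·y = 1·91 + 6·13 + 7·142 + 4·183 = 1895, so ȳ = 1895/18 ≈ 105.28.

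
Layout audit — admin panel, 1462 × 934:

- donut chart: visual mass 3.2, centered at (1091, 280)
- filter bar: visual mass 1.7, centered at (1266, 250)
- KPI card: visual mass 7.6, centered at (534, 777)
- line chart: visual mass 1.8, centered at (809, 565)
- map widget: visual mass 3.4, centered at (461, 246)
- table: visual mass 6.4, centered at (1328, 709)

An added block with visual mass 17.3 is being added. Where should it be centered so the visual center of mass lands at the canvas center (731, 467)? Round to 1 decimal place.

New total weight: (3.2 + 1.7 + 7.6 + 1.8 + 3.4 + 6.4) + 17.3 = 41.4.
x: need Σw·x = 41.4·731 = 30263.4. Existing = 3.2·1091 + 1.7·1266 + 7.6·534 + 1.8·809 + 3.4·461 + 6.4·1328 = 21224.6. Remainder 9038.8 / 17.3 ≈ 522.47.
y: need Σw·y = 41.4·467 = 19333.8. Existing = 3.2·280 + 1.7·250 + 7.6·777 + 1.8·565 + 3.4·246 + 6.4·709 = 13617.2. Remainder 5716.6 / 17.3 ≈ 330.44.

(522.5, 330.4)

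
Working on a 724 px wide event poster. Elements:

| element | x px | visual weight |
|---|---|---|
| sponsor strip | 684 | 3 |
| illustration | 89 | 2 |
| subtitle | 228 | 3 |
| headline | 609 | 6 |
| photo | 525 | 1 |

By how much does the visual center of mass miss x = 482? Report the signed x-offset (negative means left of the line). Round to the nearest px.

≈ -9 px

Σw = 3 + 2 + 3 + 6 + 1 = 15.
x-moment: 3·684 + 2·89 + 3·228 + 6·609 + 1·525 = 7093; centroid 7093/15 ≈ 472.87.
Against x = 482, that's 472.87 − 482 = -9.13.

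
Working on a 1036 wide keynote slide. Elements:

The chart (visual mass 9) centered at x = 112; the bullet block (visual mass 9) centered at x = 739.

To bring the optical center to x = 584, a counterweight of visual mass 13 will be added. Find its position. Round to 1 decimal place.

x ≈ 803.5

With the counterweight, Σw becomes 9 + 9 + 13 = 31.
Along x: (7659 + 13·x) / 31 = 584 (existing moment 9·112 + 9·739 = 7659) ⇒ x = (18104 − 7659) / 13 ≈ 803.46.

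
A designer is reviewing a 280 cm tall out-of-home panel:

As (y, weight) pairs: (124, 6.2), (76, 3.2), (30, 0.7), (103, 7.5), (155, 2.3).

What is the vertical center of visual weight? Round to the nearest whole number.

y ≈ 109

Total weight = 6.2 + 3.2 + 0.7 + 7.5 + 2.3 = 19.9.
Σw·y = 6.2·124 + 3.2·76 + 0.7·30 + 7.5·103 + 2.3·155 = 2162.0, so ȳ = 2162.0/19.9 ≈ 108.64.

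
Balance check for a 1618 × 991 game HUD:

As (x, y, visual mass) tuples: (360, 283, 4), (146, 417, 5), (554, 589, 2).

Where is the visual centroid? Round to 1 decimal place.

(298.0, 399.5)

Weights sum to 4 + 5 + 2 = 11.
Σw·x = 4·360 + 5·146 + 2·554 = 3278, so x̄ = 3278/11 ≈ 298.00.
Σw·y = 4·283 + 5·417 + 2·589 = 4395, so ȳ = 4395/11 ≈ 399.55.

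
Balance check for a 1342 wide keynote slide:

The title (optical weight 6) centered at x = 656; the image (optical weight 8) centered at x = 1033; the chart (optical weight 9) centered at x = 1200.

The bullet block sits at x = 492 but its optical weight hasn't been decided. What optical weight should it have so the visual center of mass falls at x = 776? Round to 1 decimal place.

Existing Σw = 23 (6 + 8 + 9); existing moment 6·656 + 8·1033 + 9·1200 = 23000.
Balance at x = 776 requires (23000 + w·492) / (23 + w) = 776.
Solving: w = (776·23 − 23000) / (492 − 776) = -5152 / -284 ≈ 18.14.

w ≈ 18.1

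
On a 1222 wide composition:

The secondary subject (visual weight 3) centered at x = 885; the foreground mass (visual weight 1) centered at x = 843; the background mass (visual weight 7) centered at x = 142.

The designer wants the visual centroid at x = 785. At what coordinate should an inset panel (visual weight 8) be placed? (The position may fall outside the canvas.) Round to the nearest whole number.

x ≈ 1303

New total weight: (3 + 1 + 7) + 8 = 19.
x: target moment 19×785 = 14915; current 3·885 + 1·843 + 7·142 = 4492; the inset panel supplies 10423, so x = 10423/8 ≈ 1302.88.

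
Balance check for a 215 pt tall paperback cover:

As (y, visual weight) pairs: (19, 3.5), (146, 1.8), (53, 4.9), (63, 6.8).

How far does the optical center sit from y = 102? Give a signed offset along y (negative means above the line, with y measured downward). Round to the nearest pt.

Total weight = 3.5 + 1.8 + 4.9 + 6.8 = 17.0.
Σw·y = 3.5·19 + 1.8·146 + 4.9·53 + 6.8·63 = 1017.4, so ȳ = 1017.4/17.0 ≈ 59.85.
Offset from y = 102: 59.85 − 102 ≈ -42.15.

≈ -42 pt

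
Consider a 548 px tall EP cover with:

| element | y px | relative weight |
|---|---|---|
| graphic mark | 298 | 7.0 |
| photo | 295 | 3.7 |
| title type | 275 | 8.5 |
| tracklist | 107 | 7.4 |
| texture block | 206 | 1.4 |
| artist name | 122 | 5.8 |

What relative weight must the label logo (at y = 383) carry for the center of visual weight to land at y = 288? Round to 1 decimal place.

Existing Σw = 33.8 (7.0 + 3.7 + 8.5 + 7.4 + 1.4 + 5.8); existing moment 7.0·298 + 3.7·295 + 8.5·275 + 7.4·107 + 1.4·206 + 5.8·122 = 7302.8.
For the centroid to hit 288: (7302.8 + w·383) / (33.8 + w) = 288.
So w = (288·33.8 − 7302.8)/(383 − 288) = 2431.6/95 ≈ 25.60.

w ≈ 25.6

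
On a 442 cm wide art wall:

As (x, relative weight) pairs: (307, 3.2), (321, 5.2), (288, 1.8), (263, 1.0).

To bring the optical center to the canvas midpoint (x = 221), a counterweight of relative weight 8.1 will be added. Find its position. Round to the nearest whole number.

x ≈ 103

With the counterweight, Σw becomes 3.2 + 5.2 + 1.8 + 1.0 + 8.1 = 19.3.
x: need Σw·x = 19.3·221 = 4265.3. Existing = 3.2·307 + 5.2·321 + 1.8·288 + 1.0·263 = 3433.0. Remainder 832.3 / 8.1 ≈ 102.75.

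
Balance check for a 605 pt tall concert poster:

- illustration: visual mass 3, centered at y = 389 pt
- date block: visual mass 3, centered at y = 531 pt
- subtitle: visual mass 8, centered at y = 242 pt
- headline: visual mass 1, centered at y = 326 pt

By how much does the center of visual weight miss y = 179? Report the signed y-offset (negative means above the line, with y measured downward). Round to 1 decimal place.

≈ 155.8 pt

Total weight = 3 + 3 + 8 + 1 = 15.
Σw·y = 3·389 + 3·531 + 8·242 + 1·326 = 5022, so ȳ = 5022/15 ≈ 334.80.
Offset from y = 179: 334.80 − 179 ≈ 155.80.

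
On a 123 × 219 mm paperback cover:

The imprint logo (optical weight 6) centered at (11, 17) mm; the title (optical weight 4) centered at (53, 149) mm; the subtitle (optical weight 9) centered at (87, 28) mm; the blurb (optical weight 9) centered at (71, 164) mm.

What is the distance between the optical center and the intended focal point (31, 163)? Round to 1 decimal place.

≈ 81.9 mm

Total weight = 6 + 4 + 9 + 9 = 28.
x-moment: 6·11 + 4·53 + 9·87 + 9·71 = 1700; centroid 1700/28 ≈ 60.71.
y-moment: 6·17 + 4·149 + 9·28 + 9·164 = 2426; centroid 2426/28 ≈ 86.64.
Relative to (31, 163): Δ = (29.71, -76.36); |Δ| = √(29.71² + -76.36²) ≈ 81.94.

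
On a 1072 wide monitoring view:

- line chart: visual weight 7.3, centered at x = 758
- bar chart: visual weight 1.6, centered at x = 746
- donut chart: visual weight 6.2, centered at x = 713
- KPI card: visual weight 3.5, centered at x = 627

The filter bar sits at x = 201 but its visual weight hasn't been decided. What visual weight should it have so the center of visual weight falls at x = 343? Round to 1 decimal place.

w ≈ 49.0

Fixed elements: Σw = 7.3 + 1.6 + 6.2 + 3.5 = 18.6, Σw·x = 7.3·758 + 1.6·746 + 6.2·713 + 3.5·627 = 13342.1.
Set Σw·x/Σw = 343: (13342.1 + 201w) = 343·(18.6 + w).
Rearranging, w·(201 − 343) = 343·18.6 − 13342.1 = -6962.3, so w ≈ -6962.3/-142 = 49.03.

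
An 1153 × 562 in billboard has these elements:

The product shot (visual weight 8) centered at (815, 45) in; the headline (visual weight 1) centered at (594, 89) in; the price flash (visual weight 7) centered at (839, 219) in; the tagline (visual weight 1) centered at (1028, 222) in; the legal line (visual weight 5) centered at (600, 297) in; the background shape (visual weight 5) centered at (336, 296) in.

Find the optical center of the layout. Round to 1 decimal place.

Total weight = 8 + 1 + 7 + 1 + 5 + 5 = 27.
x: moment 18695 / weight 27 ≈ 692.41
y: moment 5169 / weight 27 ≈ 191.44

(692.4, 191.4)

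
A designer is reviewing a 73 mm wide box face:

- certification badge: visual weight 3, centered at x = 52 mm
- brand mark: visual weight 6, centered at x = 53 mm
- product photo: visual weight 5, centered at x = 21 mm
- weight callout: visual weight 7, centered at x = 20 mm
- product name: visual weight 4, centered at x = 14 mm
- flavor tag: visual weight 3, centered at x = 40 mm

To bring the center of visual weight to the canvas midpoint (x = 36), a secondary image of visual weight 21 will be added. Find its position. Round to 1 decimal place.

x ≈ 41.4

After adding the secondary image, total weight = 3 + 6 + 5 + 7 + 4 + 3 + 21 = 49.
x: need Σw·x = 49·36 = 1764. Existing = 3·52 + 6·53 + 5·21 + 7·20 + 4·14 + 3·40 = 895. Remainder 869 / 21 ≈ 41.38.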